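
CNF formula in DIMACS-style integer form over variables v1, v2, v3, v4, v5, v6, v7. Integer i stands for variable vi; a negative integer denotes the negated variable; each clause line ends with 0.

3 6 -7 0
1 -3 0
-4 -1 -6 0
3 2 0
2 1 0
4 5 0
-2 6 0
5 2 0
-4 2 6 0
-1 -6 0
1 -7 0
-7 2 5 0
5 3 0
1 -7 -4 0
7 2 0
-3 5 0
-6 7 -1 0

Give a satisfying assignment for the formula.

v5 occurs only positively in the remaining clauses — set v5 = True.
Branch on v1: take v1 = True.
  then v6 is forced to False.
  then v2 is forced to False.
  then v3 is forced to True.
  then v4 is forced to False.
  then v7 is forced to True.
Every clause has at least one true literal under this assignment.

v1 = True, v2 = False, v3 = True, v4 = False, v5 = True, v6 = False, v7 = True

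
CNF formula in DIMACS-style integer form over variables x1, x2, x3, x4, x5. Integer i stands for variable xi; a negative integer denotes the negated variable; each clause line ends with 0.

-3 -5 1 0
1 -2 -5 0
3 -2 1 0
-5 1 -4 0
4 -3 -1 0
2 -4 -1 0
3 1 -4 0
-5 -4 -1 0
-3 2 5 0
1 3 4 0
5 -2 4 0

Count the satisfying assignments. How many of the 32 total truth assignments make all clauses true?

6

The models are:
  x1=F x2=T x3=T x4=T x5=F
  x1=T x2=F x3=F x4=F x5=F
  x1=T x2=F x3=F x4=F x5=T
  x1=T x2=T x3=F x4=F x5=T
  x1=T x2=T x3=F x4=T x5=F
  x1=T x2=T x3=T x4=T x5=F
Count: 6.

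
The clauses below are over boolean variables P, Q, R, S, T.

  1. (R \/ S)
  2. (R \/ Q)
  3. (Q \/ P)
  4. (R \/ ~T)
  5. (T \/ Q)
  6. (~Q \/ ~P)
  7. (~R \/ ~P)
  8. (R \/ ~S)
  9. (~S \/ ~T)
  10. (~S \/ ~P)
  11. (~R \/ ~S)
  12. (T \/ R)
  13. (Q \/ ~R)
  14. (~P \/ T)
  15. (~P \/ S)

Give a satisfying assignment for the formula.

P=F, Q=T, R=T, S=F, T=F

Set P = False and propagate.
  then Q is forced to True.
Branch on R: take R = True.
  then S is forced to False.
T is now unconstrained; take T = False.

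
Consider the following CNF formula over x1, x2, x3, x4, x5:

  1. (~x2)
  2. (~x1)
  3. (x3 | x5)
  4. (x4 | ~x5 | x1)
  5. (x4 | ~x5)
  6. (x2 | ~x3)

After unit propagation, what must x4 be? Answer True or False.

True

Unit clause (~x2) sets x2 = False.
(~x1) stands alone — x1 = False.
(x2 | ~x3) with x2 = False leaves only ~x3, so x3 = False.
In (x3 | x5), x3 is now false; x5 must hold, so x5 = True.
From (~x5 | x4 | x1) and x1 = False, x5 = True: x4 = True.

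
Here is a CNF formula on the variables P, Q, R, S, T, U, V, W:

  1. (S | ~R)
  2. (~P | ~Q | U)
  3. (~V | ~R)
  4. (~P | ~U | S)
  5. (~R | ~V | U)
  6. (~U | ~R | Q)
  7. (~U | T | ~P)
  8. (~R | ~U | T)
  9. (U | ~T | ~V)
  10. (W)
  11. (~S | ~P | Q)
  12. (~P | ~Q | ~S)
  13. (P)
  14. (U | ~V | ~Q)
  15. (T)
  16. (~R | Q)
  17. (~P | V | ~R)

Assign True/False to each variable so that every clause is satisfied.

P=T  Q=F  R=F  S=F  T=T  U=F  V=F  W=T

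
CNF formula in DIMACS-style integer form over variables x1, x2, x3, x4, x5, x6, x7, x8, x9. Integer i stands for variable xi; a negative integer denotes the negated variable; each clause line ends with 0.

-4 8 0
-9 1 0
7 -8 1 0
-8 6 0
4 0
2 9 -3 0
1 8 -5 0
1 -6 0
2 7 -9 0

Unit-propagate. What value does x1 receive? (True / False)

True

Unit clause (x4) sets x4 = True.
From (x8 \/ ~x4) and x4 = True: x8 = True.
(x6 \/ ~x8) with x8 = True leaves only x6, so x6 = True.
From (x1 \/ ~x6) and x6 = True: x1 = True.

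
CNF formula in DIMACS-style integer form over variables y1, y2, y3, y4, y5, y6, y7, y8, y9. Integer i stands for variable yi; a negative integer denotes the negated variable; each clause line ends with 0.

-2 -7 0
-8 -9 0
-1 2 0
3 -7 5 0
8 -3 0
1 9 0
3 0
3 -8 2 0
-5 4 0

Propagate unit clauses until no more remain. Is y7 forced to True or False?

(y3) is a unit clause: y3 = True.
From (y8 \/ ~y3) and y3 = True: y8 = True.
(~y8 \/ ~y9): since y8 = True, the clause reduces to (~y9). y9 = False.
(y1 \/ y9) with y9 = False leaves only y1, so y1 = True.
(y2 \/ ~y1): since y1 = True, the clause reduces to (y2). y2 = True.
From (~y7 \/ ~y2) and y2 = True: y7 = False.

False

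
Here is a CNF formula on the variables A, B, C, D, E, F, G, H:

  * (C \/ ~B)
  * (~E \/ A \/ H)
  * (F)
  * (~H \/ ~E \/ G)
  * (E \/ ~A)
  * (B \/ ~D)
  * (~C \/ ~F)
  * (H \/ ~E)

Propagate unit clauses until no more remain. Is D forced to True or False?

False

Unit clause (F) sets F = True.
(~C \/ ~F) with F = True leaves only ~C, so C = False.
(C \/ ~B) with C = False leaves only ~B, so B = False.
From (~D \/ B) and B = False: D = False.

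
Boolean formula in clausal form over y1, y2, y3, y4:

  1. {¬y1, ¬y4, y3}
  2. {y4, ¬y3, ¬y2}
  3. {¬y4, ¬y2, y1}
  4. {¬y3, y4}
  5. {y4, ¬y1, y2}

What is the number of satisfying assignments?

Split on y4, then y1.
  y4=T, y1=T: remaining (y2,y3) ∈ {(F,T); (T,T)} — 2.
  y4=T, y1=F: remaining (y2,y3) ∈ {(F,F); (F,T)} — 2.
  y4=F, y1=T: remaining (y2,y3) ∈ {(T,F)} — 1.
  y4=F, y1=F: remaining (y2,y3) ∈ {(F,F); (T,F)} — 2.
Total: 2 + 2 + 1 + 2 = 7.

7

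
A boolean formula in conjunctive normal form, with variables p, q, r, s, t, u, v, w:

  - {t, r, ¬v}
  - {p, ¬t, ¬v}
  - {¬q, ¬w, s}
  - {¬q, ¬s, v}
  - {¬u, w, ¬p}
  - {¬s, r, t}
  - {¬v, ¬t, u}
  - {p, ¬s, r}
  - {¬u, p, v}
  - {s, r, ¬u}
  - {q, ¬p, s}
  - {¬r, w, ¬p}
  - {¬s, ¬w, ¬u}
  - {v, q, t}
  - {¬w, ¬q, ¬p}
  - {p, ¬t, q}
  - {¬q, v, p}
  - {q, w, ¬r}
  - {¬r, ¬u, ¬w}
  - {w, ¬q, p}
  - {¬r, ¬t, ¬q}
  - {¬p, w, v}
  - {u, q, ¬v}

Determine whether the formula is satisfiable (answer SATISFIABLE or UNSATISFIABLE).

SATISFIABLE

Branch on p: take p = True.
Try q = False.
  then s is forced to True.
Try r = False.
  then t is forced to True.
For the remaining variables, u = False, v = False, w = True works.
So p=1, q=0, r=0, s=1, t=1, u=0, v=0, w=1 is a satisfying assignment.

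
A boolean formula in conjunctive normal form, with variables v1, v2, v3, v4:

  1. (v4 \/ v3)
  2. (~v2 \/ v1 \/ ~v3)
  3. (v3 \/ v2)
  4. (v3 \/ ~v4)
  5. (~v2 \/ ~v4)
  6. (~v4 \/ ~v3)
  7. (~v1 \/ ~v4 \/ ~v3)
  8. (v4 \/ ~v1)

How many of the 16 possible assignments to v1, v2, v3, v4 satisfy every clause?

1

The models are:
  v1=0 v2=0 v3=1 v4=0
Count: 1.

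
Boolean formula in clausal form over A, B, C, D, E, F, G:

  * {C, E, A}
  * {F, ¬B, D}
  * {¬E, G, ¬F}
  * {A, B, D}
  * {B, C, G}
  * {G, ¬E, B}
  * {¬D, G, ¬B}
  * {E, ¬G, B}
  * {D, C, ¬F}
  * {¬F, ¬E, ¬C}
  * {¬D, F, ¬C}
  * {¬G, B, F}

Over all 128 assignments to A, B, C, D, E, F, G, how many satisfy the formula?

18

Split on B, then F.
  B=T, F=T: 9 of the 32 assignments to (A,C,D,E,G) work.
  B=T, F=F: remaining (A,C,D,E,G) ∈ {(F,F,T,T,T); (T,F,T,F,T); (T,F,T,T,T)} — 3.
  B=F, F=T: 5 of the 32 assignments to (A,C,D,E,G) work.
  B=F, F=F: remaining (A,C,D,E,G) ∈ {(T,T,F,F,F)} — 1.
Total: 9 + 3 + 5 + 1 = 18.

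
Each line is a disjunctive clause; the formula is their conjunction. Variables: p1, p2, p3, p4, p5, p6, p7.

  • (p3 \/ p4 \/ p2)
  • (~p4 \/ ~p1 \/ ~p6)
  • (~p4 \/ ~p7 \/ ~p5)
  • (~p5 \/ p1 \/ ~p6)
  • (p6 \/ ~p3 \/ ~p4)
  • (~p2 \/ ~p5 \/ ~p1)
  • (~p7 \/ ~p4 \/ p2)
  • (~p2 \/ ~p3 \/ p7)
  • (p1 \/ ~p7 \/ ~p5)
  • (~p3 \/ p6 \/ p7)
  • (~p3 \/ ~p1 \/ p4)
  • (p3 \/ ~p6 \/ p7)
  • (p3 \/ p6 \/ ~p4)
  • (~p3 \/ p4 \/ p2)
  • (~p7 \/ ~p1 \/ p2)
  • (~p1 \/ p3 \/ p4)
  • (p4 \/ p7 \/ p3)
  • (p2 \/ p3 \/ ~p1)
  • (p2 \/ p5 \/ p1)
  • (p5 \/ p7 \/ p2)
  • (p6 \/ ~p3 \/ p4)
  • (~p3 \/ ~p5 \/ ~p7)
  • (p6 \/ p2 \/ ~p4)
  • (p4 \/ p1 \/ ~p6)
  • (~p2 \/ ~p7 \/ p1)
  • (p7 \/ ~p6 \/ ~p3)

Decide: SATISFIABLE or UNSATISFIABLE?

p3 = True:
  p7 = True:
    p4 = True:
      propagation gives p6=True, p1=False, p2=True; contradiction.
    p4 = False:
      propagation gives p1=False, p2=True; contradiction.
  p7 = False:
    propagation gives p2=False, p6=True; an empty clause results — contradiction.
p3 = False:
  p1 = True:
    propagation gives p4=True, p6=False; an empty clause results — contradiction.
  p1 = False:
    p4 = True:
      propagation gives p6=True, p5=False, p7=True; contradiction.
    p4 = False:
      propagation gives p2=True, p7=True; contradiction.
Every branch closes, so no satisfying assignment exists.

UNSATISFIABLE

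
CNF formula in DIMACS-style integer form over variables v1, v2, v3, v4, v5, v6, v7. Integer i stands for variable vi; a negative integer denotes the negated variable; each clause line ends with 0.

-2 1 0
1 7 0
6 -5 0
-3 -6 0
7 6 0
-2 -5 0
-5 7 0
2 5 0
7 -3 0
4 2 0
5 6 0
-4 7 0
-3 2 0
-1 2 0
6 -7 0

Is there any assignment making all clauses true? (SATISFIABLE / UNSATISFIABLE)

Pure literal: v3 appears only negated; assign v3 = False.
Branch on v1: take v1 = True.
  then v2 is forced to True.
  then v5 is forced to False.
  then v6 is forced to True.
For the remaining variables, v4 = False, v7 = False works.
So v1 = T, v2 = T, v3 = F, v4 = F, v5 = F, v6 = T, v7 = F is a satisfying assignment.

SATISFIABLE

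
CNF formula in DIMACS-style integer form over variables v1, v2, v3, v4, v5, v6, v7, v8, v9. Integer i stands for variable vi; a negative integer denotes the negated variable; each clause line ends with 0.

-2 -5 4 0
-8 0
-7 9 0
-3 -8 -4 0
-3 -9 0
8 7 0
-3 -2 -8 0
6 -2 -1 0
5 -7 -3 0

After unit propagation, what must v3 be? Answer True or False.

Unit clause (~v8) sets v8 = False.
(v7 | v8): since v8 = False, the clause reduces to (v7). v7 = True.
From (v9 | ~v7) and v7 = True: v9 = True.
(~v3 | ~v9) with v9 = True leaves only ~v3, so v3 = False.

False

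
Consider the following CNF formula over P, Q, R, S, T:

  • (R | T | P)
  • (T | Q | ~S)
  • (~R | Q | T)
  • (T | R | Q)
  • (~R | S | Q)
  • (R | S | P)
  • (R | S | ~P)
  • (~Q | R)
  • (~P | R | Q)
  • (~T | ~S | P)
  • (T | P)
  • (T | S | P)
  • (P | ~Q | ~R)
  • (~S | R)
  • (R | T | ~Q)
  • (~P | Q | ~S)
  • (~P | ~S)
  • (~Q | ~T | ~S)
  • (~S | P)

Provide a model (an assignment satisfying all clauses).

P=T, Q=T, R=T, S=F, T=T

Branch on P: take P = True.
  then S is forced to False.
  then R is forced to True.
  then Q is forced to True.
T is now unconstrained; take T = True.
Every clause has at least one true literal under this assignment.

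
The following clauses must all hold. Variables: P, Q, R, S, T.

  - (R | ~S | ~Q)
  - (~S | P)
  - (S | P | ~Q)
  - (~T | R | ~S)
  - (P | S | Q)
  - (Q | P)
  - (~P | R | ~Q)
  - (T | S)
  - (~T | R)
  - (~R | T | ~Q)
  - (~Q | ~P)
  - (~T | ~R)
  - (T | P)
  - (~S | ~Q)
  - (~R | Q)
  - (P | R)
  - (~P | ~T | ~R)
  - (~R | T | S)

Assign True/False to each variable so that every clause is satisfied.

P = True, Q = False, R = False, S = True, T = False

Check each clause:
  1. (R | ~Q | ~S) — ~Q is true.
  2. (~S | P) — P is true.
  3. (P | S | ~Q) — P is true.
  4. (~T | R | ~S) — ~T is true.
  5. (Q | P | S) — P is true.
  6. (P | Q) — P is true.
  7. (~P | R | ~Q) — ~Q is true.
  8. (S | T) — S is true.
  9. (~T | R) — ~T is true.
  10. (T | ~Q | ~R) — ~R is true.
  11. (~Q | ~P) — ~Q is true.
  12. (~T | ~R) — ~T is true.
  13. (T | P) — P is true.
  14. (~S | ~Q) — ~Q is true.
  15. (~R | Q) — ~R is true.
  16. (R | P) — P is true.
  17. (~R | ~P | ~T) — ~T is true.
  18. (S | ~R | T) — S is true.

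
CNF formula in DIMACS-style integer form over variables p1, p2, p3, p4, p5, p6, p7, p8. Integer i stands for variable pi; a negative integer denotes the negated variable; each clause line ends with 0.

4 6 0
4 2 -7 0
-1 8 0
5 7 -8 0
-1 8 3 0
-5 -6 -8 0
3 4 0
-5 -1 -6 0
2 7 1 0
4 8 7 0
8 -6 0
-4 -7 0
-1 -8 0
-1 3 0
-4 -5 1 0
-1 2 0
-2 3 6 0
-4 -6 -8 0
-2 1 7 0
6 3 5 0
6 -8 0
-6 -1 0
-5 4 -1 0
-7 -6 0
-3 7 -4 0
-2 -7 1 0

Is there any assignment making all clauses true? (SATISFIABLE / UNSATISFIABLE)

p1 = True:
  propagation gives p8=True; an empty clause results — contradiction.
p1 = False:
  p7 = True:
    propagation gives p4=False, p6=True; an empty clause results — contradiction.
  p7 = False:
    propagation gives p2=True; an empty clause results — contradiction.
Every branch closes, so no satisfying assignment exists.

UNSATISFIABLE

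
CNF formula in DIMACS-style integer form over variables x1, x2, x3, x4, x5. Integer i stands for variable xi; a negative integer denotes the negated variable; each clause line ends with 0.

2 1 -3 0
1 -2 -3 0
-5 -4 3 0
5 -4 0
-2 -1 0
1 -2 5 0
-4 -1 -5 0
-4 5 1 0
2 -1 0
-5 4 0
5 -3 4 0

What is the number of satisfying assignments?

The models are:
  x1=0 x2=0 x3=0 x4=0 x5=0
That's 1 in total.

1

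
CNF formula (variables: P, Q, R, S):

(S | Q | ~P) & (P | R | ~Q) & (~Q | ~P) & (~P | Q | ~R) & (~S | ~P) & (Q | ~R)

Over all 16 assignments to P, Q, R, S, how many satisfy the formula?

4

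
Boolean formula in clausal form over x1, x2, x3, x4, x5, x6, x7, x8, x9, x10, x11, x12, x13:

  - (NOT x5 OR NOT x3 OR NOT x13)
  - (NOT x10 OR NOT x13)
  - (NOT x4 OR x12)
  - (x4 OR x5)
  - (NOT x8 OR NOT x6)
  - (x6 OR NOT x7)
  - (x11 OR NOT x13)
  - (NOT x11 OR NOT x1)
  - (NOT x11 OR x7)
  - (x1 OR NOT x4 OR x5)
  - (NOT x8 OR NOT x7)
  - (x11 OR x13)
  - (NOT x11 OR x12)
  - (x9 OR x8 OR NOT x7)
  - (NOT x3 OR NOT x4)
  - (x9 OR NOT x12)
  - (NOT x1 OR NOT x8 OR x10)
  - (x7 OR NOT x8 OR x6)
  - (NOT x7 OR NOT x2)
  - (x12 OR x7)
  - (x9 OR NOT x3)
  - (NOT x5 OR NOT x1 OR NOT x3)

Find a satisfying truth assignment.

x1 = False  x2 = False  x3 = False  x4 = False  x5 = True  x6 = True  x7 = True  x8 = False  x9 = True  x10 = False  x11 = True  x12 = True  x13 = False

x2 occurs only negated in the remaining clauses — set x2 = False.
x3 occurs only negated in the remaining clauses — set x3 = False.
Branch on x1: take x1 = False.
Branch on x4: take x4 = False.
  then x5 is forced to True.
The remaining clauses are satisfied by x6 = True, x7 = True, x8 = False, x9 = True, x10 = False, x11 = True, x12 = True, x13 = False.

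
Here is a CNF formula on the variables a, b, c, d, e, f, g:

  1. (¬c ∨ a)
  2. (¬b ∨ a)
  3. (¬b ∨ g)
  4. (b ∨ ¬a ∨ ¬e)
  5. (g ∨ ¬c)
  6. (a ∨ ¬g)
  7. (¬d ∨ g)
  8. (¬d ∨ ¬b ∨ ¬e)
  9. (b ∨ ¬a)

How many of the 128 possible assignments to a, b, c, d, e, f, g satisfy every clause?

16

Case analysis on a and b:
  a=1, b=1: c, f free; 3 ways for (d,e,g) × 2^2 = 12.
  a=1, b=0: a clause becomes empty — 0.
  a=0, b=1: a clause becomes empty — 0.
  a=0, b=0: remaining (c,d,e,f,g) ∈ {(0,0,0,0,0); (0,0,0,1,0); (0,0,1,0,0); (0,0,1,1,0)} — 4.
Total: 12 + 0 + 0 + 4 = 16.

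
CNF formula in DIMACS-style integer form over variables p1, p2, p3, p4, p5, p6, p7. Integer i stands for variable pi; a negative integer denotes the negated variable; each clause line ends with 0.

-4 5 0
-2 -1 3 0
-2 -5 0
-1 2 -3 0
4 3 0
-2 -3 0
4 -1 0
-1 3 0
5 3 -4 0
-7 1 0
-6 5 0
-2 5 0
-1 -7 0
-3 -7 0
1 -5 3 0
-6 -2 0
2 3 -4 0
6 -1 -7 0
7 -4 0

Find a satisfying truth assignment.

Branch on p1: take p1 = False.
  then p7 is forced to False.
  then p4 is forced to False.
  then p3 is forced to True.
  then p2 is forced to False.
Set p5 = True and propagate.
p6 is now unconstrained; take p6 = True.
Every clause has at least one true literal under this assignment.

p1=F  p2=F  p3=T  p4=F  p5=T  p6=T  p7=F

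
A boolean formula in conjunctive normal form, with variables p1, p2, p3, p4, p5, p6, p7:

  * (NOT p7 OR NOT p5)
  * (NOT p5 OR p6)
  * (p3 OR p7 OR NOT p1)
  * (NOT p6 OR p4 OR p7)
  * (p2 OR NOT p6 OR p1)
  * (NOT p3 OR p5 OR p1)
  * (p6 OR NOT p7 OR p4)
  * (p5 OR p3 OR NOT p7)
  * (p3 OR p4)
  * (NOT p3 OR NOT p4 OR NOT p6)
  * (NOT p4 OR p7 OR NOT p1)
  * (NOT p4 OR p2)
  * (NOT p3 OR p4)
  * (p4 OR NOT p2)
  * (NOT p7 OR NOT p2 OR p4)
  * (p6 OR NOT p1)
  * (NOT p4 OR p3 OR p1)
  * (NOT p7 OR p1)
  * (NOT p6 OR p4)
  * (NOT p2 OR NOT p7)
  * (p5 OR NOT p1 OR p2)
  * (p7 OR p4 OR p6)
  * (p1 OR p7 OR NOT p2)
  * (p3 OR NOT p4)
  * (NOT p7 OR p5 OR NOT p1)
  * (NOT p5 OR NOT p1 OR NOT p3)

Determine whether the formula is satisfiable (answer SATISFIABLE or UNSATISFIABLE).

UNSATISFIABLE

p4 = True:
  propagation gives p2=True, p7=False, p1=False; an empty clause results — contradiction.
p4 = False:
  propagation gives p3=True; an empty clause results — contradiction.
Every branch closes, so no satisfying assignment exists.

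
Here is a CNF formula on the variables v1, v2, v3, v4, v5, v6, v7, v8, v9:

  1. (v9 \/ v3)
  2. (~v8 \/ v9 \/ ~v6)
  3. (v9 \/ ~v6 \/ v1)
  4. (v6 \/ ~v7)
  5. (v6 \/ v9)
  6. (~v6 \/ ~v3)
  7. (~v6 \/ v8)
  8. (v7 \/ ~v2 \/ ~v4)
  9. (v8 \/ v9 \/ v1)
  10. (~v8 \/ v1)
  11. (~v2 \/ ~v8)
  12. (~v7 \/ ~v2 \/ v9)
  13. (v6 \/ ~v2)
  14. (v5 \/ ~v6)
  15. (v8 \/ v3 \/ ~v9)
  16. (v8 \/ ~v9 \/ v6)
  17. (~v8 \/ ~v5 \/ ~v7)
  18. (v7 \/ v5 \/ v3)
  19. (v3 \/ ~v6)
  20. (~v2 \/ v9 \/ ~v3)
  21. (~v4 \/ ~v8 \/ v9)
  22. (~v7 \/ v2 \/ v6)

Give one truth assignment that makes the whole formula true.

v1=T, v2=F, v3=T, v4=F, v5=T, v6=F, v7=F, v8=T, v9=T

Pure literal: v1 appears only positively; assign v1 = True.
v4 occurs only negated in the remaining clauses — set v4 = False.
Branch on v2: take v2 = False.
For the remaining variables, v3 = True, v5 = True, v6 = False, v7 = False, v8 = True, v9 = True works.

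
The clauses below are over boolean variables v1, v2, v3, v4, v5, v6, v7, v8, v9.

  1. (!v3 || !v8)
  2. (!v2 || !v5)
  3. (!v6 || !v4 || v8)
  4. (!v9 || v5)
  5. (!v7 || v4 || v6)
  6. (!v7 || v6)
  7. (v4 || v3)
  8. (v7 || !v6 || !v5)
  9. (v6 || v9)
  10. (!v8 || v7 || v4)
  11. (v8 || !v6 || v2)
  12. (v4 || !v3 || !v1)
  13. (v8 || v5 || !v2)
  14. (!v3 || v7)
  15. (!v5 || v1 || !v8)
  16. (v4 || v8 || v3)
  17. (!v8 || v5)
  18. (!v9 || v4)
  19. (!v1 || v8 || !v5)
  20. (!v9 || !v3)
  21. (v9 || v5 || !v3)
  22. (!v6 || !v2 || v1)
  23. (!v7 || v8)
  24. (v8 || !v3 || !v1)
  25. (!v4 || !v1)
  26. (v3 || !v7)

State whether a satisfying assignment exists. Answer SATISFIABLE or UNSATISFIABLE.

Set v1 = False and propagate.
For the remaining variables, v2 = False, v3 = False, v4 = True, v5 = True, v6 = False, v7 = False, v8 = False, v9 = True works.
Every clause has at least one true literal under this assignment.
So v1 = False, v2 = False, v3 = False, v4 = True, v5 = True, v6 = False, v7 = False, v8 = False, v9 = True is a satisfying assignment.

SATISFIABLE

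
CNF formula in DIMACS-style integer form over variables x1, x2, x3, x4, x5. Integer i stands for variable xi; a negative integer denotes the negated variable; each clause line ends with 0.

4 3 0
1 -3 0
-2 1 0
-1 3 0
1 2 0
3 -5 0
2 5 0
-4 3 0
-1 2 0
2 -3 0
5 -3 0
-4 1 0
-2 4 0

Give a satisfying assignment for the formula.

x1=True, x2=True, x3=True, x4=True, x5=True

Branch on x1: take x1 = True.
  then x3 is forced to True.
  then x2 is forced to True.
  then x5 is forced to True.
  then x4 is forced to True.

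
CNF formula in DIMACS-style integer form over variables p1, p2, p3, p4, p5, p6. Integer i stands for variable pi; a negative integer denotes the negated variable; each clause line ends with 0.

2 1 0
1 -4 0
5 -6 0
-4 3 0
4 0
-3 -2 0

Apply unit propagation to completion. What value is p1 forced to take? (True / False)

True

Unit clause (p4) sets p4 = True.
(!p4 || p1) with p4 = True leaves only p1, so p1 = True.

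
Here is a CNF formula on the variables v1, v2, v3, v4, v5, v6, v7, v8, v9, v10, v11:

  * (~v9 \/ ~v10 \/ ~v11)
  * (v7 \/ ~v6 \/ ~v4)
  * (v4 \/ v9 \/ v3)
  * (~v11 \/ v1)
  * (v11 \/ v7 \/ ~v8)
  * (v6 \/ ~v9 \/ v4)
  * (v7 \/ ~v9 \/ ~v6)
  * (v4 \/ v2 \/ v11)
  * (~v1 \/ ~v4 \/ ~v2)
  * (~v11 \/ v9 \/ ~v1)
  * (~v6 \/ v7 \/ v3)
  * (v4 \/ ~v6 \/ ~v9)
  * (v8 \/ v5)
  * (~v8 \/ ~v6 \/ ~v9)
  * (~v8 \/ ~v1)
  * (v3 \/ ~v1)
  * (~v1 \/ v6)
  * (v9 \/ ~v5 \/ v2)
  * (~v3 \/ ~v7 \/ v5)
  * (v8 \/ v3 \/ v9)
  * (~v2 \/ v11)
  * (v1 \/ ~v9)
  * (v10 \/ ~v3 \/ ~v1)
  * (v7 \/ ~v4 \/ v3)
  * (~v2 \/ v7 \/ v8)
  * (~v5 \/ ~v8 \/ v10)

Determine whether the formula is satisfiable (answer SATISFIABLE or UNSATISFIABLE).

SATISFIABLE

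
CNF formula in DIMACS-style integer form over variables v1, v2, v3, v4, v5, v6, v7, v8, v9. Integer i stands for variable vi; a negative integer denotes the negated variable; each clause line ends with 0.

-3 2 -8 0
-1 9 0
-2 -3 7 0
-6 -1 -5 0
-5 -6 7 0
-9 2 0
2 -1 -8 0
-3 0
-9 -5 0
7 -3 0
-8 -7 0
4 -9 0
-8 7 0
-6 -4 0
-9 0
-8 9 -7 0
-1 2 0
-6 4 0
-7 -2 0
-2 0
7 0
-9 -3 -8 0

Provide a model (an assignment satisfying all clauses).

(¬v3) is a unit clause, so v3 = False.
Unit propagation: (¬v9) forces v9 = False.
Unit propagation: (¬v1) forces v1 = False.
Unit propagation: (¬v2) forces v2 = False.
(v7) is a unit clause, so v7 = True.
(¬v8) is a unit clause, so v8 = False.
v6 occurs only negated in the remaining clauses — set v6 = False.
v4, v5 are now unconstrained; take v4 = False, v5 = False.
Every clause has at least one true literal under this assignment.

v1=F, v2=F, v3=F, v4=F, v5=F, v6=F, v7=T, v8=F, v9=F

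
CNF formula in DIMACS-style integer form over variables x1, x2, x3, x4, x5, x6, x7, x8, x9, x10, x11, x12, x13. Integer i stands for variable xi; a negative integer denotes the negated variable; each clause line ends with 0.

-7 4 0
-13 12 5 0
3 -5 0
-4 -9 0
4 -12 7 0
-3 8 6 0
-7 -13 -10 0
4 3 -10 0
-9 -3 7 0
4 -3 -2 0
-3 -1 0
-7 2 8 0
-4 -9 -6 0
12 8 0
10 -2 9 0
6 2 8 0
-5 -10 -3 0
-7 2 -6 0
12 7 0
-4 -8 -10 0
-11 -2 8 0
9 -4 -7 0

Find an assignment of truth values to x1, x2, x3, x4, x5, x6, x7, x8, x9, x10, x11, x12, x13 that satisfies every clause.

x1=1, x2=1, x3=0, x4=1, x5=0, x6=0, x7=0, x8=0, x9=0, x10=1, x11=0, x12=1, x13=1

Pure literal: x11 appears only negated; assign x11 = False.
Try x1 = True.
  then x3 is forced to False.
  then x5 is forced to False.
Branch on x2: take x2 = True.
The remaining clauses are satisfied by x4 = True, x6 = False, x7 = False, x8 = False, x9 = False, x10 = True, x12 = True, x13 = True.
Check each clause:
  1. (x4 || !x7) — !x7 is true.
  2. (x12 || x5 || !x13) — x12 is true.
  3. (!x5 || x3) — !x5 is true.
  4. (!x4 || !x9) — !x9 is true.
  5. (x4 || !x12 || x7) — x4 is true.
  6. (x8 || x6 || !x3) — !x3 is true.
  7. (!x10 || !x13 || !x7) — !x7 is true.
  8. (!x10 || x4 || x3) — x4 is true.
  9. (x7 || !x9 || !x3) — !x9 is true.
  10. (!x2 || !x3 || x4) — x4 is true.
  11. (!x1 || !x3) — !x3 is true.
  12. (!x7 || x8 || x2) — !x7 is true.
  13. (!x4 || !x9 || !x6) — !x6 is true.
  14. (x12 || x8) — x12 is true.
  15. (x9 || !x2 || x10) — x10 is true.
  16. (x2 || x6 || x8) — x2 is true.
  17. (!x3 || !x10 || !x5) — !x5 is true.
  18. (!x7 || x2 || !x6) — !x7 is true.
  19. (x12 || x7) — x12 is true.
  20. (!x8 || !x4 || !x10) — !x8 is true.
  21. (!x2 || !x11 || x8) — !x11 is true.
  22. (!x4 || !x7 || x9) — !x7 is true.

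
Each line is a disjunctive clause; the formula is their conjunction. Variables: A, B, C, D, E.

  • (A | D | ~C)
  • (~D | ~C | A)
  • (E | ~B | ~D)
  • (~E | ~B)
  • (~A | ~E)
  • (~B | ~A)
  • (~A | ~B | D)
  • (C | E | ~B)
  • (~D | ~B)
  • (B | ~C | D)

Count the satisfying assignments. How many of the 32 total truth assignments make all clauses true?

Case analysis on B and D:
  B=T, D=T: a clause becomes empty — 0.
  B=T, D=F: a clause becomes empty — 0.
  B=F, D=T: remaining (A,C,E) ∈ {(F,F,F); (F,F,T); (T,F,F); (T,T,F)} — 4.
  B=F, D=F: remaining (A,C,E) ∈ {(F,F,F); (F,F,T); (T,F,F)} — 3.
Total: 0 + 0 + 4 + 3 = 7.

7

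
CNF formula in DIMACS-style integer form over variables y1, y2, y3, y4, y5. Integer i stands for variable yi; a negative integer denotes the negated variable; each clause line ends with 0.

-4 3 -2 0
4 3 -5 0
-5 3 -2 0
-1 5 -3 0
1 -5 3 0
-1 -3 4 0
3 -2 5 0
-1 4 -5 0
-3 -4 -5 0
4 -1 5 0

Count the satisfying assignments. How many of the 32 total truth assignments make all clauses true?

Case analysis on y3 and y5:
  y3=T, y5=T: remaining (y1,y2,y4) ∈ {(F,F,F); (F,T,F)} — 2.
  y3=T, y5=F: remaining (y1,y2,y4) ∈ {(F,F,F); (F,F,T); (F,T,F); (F,T,T)} — 4.
  y3=F, y5=T: remaining (y1,y2,y4) ∈ {(T,F,T)} — 1.
  y3=F, y5=F: remaining (y1,y2,y4) ∈ {(F,F,F); (F,F,T); (T,F,T)} — 3.
Total: 2 + 4 + 1 + 3 = 10.

10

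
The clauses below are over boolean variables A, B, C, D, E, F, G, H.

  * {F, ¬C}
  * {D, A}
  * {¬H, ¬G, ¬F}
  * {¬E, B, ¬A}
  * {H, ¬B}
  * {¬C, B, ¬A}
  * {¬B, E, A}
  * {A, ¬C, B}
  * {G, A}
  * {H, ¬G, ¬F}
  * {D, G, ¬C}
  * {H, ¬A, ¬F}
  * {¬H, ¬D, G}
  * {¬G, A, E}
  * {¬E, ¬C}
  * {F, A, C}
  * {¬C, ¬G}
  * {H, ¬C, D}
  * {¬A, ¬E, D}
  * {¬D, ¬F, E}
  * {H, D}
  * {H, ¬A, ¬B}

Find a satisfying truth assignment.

A=True, B=False, C=False, D=True, E=False, F=False, G=False, H=False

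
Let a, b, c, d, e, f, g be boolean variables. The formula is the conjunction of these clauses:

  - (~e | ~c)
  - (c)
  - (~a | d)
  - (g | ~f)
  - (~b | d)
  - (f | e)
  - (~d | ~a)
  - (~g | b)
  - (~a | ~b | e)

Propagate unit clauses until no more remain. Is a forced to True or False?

False

Unit clause (c) sets c = True.
In (~e | ~c), ~c is now false; ~e must hold, so e = False.
From (f | e) and e = False: f = True.
In (g | ~f), ~f is now false; g must hold, so g = True.
From (b | ~g) and g = True: b = True.
In (d | ~b), ~b is now false; d must hold, so d = True.
From (~a | ~d) and d = True: a = False.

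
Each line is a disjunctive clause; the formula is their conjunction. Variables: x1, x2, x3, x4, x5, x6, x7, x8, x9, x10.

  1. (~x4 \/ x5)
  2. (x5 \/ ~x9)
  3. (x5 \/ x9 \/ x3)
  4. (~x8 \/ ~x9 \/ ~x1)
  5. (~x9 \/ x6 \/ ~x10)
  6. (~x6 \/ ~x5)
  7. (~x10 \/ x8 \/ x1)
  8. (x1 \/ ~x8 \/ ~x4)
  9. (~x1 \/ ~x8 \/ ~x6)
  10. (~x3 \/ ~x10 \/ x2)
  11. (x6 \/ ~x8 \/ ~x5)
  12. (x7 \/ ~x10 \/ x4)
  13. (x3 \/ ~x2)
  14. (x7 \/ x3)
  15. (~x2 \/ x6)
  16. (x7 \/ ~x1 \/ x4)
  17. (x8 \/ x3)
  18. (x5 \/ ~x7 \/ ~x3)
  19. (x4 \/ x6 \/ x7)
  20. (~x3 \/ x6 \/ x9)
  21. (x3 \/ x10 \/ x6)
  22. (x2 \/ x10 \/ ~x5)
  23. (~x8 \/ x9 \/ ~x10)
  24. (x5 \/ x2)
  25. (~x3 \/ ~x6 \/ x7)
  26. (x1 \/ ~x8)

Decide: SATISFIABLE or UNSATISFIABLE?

UNSATISFIABLE

x3 = True:
  x6 = True:
    propagation gives x5=False, x4=False, x9=False, x7=False; an empty clause results — contradiction.
  x6 = False:
    propagation gives x2=False, x10=False, x9=True, x5=True; an empty clause results — contradiction.
x3 = False:
  propagation gives x2=False, x7=True, x8=True, x5=True; an empty clause results — contradiction.
Every branch closes, so no satisfying assignment exists.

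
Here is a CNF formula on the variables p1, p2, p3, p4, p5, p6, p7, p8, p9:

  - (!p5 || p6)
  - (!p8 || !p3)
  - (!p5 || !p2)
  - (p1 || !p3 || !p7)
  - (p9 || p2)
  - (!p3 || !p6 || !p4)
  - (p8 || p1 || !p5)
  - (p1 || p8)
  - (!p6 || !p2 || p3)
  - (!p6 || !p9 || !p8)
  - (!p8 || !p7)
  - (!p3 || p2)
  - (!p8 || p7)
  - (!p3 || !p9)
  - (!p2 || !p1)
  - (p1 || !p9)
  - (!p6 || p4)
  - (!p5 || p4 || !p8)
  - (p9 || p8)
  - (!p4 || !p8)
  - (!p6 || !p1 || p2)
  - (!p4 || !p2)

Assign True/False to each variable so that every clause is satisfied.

Pure literal: p5 appears only negated; assign p5 = False.
Branch on p1: take p1 = True.
  then p2 is forced to False.
  then p9 is forced to True.
  then p3 is forced to False.
  then p6 is forced to False.
Branch on p4: take p4 = True.
  then p8 is forced to False.
p7 is now unconstrained; take p7 = False.
Every clause has at least one true literal under this assignment.

p1=T, p2=F, p3=F, p4=T, p5=F, p6=F, p7=F, p8=F, p9=T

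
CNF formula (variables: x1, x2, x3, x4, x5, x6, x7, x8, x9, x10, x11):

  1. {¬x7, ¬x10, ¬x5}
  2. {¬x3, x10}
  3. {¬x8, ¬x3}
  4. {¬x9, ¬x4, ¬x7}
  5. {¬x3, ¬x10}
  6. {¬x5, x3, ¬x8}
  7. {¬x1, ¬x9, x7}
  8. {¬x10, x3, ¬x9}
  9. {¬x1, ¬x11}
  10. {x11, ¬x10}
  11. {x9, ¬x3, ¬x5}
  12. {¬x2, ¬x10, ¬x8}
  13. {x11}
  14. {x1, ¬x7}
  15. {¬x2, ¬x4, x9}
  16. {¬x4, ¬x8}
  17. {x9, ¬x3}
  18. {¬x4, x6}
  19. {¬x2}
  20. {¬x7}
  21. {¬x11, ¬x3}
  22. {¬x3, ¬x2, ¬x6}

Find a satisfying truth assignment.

x1 = False, x2 = False, x3 = False, x4 = False, x5 = False, x6 = False, x7 = False, x8 = True, x9 = False, x10 = False, x11 = True

Unit propagation: (x11) forces x11 = True.
The clause (¬x1) is unit: x1 must be False.
Unit propagation: (¬x7) forces x7 = False.
The clause (¬x2) is unit: x2 must be False.
Unit propagation: (¬x3) forces x3 = False.
Pure literal: x4 appears only negated; assign x4 = False.
Pure literal: x5 appears only negated; assign x5 = False.
Set x9 = False and propagate.
x6, x8, x10 are now unconstrained; take x6 = False, x8 = True, x10 = False.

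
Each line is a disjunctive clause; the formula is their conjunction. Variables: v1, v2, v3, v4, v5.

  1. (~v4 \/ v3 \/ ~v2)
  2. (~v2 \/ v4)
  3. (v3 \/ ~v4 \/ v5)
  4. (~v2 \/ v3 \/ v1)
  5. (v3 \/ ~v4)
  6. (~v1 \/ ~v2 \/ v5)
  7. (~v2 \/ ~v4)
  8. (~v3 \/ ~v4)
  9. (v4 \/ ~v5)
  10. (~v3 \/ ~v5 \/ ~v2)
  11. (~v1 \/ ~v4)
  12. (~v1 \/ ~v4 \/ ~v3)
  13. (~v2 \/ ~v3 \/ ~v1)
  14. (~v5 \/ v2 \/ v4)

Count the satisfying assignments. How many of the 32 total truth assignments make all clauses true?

4

Satisfying assignments:
  v1=0 v2=0 v3=0 v4=0 v5=0
  v1=0 v2=0 v3=1 v4=0 v5=0
  v1=1 v2=0 v3=0 v4=0 v5=0
  v1=1 v2=0 v3=1 v4=0 v5=0
Count: 4.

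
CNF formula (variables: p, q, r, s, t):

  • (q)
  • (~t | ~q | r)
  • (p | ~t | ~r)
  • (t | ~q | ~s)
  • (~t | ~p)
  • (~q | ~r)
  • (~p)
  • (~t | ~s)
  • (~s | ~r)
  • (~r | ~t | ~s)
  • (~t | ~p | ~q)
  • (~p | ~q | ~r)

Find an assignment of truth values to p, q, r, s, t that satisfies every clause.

p=0, q=1, r=0, s=0, t=0

(q) is a unit clause, so q = True.
The clause (~r) is unit: r must be False.
Unit propagation: (~t) forces t = False.
The clause (~s) is unit: s must be False.
Unit propagation: (~p) forces p = False.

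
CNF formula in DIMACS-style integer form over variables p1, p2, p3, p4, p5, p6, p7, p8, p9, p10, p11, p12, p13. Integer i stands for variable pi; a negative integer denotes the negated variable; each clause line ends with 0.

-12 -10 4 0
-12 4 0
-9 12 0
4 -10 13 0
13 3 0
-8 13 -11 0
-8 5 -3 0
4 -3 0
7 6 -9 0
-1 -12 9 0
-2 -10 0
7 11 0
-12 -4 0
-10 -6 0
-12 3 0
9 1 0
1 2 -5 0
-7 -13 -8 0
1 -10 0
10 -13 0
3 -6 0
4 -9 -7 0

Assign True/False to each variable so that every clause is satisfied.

p1 = 1, p2 = 0, p3 = 1, p4 = 1, p5 = 0, p6 = 0, p7 = 0, p8 = 0, p9 = 0, p10 = 1, p11 = 1, p12 = 0, p13 = 1

Check each clause:
  1. (~p10 \/ ~p12 \/ p4) — p4 is true.
  2. (~p12 \/ p4) — ~p12 is true.
  3. (p12 \/ ~p9) — ~p9 is true.
  4. (p4 \/ ~p10 \/ p13) — p4 is true.
  5. (p13 \/ p3) — p3 is true.
  6. (~p11 \/ ~p8 \/ p13) — ~p8 is true.
  7. (~p3 \/ ~p8 \/ p5) — ~p8 is true.
  8. (p4 \/ ~p3) — p4 is true.
  9. (p7 \/ p6 \/ ~p9) — ~p9 is true.
  10. (~p12 \/ p9 \/ ~p1) — ~p12 is true.
  11. (~p10 \/ ~p2) — ~p2 is true.
  12. (p11 \/ p7) — p11 is true.
  13. (~p12 \/ ~p4) — ~p12 is true.
  14. (~p10 \/ ~p6) — ~p6 is true.
  15. (p3 \/ ~p12) — p3 is true.
  16. (p1 \/ p9) — p1 is true.
  17. (p1 \/ ~p5 \/ p2) — p1 is true.
  18. (~p13 \/ ~p7 \/ ~p8) — ~p8 is true.
  19. (~p10 \/ p1) — p1 is true.
  20. (p10 \/ ~p13) — p10 is true.
  21. (~p6 \/ p3) — ~p6 is true.
  22. (p4 \/ ~p9 \/ ~p7) — ~p7 is true.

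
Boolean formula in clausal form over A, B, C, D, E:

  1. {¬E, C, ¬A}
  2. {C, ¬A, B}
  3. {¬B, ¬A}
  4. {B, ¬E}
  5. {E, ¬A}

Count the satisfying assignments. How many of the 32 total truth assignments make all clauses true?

Split on A, then B.
  A=1, B=1: a clause becomes empty — 0.
  A=1, B=0: a clause becomes empty — 0.
  A=0, B=1: C, D, E free → 2^3 = 8.
  A=0, B=0: remaining (C,D,E) ∈ {(0,0,0); (0,1,0); (1,0,0); (1,1,0)} — 4.
Total: 0 + 0 + 8 + 4 = 12.

12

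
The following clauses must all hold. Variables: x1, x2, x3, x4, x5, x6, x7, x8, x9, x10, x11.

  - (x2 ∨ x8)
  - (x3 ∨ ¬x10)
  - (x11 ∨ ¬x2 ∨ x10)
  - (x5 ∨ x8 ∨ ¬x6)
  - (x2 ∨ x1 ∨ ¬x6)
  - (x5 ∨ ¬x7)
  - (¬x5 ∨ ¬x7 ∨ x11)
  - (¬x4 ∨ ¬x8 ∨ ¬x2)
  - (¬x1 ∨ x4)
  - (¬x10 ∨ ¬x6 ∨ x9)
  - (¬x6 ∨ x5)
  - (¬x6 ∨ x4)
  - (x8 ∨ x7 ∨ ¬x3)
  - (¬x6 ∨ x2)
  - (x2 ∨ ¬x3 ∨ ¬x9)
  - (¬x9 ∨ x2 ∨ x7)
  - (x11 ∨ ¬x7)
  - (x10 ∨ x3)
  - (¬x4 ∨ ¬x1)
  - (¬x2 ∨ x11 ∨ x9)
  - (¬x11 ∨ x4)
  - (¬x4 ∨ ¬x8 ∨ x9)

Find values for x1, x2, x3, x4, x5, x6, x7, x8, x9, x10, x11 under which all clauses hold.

Pure literal: x6 appears only negated; assign x6 = False.
Branch on x1: take x1 = False.
The remaining clauses are satisfied by x2 = True, x3 = True, x4 = True, x5 = True, x7 = True, x8 = False, x9 = True, x10 = False, x11 = True.
Every clause has at least one true literal under this assignment.

x1=False  x2=True  x3=True  x4=True  x5=True  x6=False  x7=True  x8=False  x9=True  x10=False  x11=True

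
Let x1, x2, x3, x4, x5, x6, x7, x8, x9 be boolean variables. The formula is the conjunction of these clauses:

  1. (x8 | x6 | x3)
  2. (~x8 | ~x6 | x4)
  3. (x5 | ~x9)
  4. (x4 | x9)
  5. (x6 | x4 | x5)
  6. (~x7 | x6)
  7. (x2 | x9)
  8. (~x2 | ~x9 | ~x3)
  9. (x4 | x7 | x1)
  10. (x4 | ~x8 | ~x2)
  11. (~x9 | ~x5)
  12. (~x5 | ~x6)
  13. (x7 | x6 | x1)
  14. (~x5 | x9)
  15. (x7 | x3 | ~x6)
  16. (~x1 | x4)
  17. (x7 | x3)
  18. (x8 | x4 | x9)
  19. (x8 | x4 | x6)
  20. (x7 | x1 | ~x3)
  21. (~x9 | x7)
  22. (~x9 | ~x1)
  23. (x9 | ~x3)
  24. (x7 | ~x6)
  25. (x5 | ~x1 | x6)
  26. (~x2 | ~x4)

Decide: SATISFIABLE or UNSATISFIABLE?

x6 = True:
  propagation gives x5=False, x9=False, x4=True, x2=True; an empty clause results — contradiction.
x6 = False:
  propagation gives x7=False, x1=True, x4=True, x3=True; an empty clause results — contradiction.
Every branch closes, so no satisfying assignment exists.

UNSATISFIABLE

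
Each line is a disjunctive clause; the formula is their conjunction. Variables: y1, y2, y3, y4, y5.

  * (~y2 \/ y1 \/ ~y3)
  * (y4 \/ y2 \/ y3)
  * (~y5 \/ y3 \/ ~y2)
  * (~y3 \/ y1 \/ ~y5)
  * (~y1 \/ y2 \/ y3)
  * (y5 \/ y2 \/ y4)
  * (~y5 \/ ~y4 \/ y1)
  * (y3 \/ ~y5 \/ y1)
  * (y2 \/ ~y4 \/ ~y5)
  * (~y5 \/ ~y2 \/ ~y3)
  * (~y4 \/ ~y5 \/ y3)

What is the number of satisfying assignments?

Case analysis on y3 and y5:
  y3=1, y5=1: remaining (y1,y2,y4) ∈ {(1,0,0)} — 1.
  y3=1, y5=0: remaining (y1,y2,y4) ∈ {(0,0,1); (1,0,1); (1,1,0); (1,1,1)} — 4.
  y3=0, y5=1: a clause becomes empty — 0.
  y3=0, y5=0: 5 of the 8 assignments to (y1,y2,y4) work.
Total: 1 + 4 + 0 + 5 = 10.

10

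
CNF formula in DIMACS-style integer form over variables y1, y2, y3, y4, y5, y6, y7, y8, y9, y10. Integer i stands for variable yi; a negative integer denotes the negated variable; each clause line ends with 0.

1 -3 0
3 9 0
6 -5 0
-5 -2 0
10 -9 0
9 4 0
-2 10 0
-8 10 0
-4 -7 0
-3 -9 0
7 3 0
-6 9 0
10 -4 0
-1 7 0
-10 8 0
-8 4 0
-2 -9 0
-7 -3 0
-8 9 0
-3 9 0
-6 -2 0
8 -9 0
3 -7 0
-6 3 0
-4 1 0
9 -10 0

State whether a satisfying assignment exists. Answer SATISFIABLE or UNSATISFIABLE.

UNSATISFIABLE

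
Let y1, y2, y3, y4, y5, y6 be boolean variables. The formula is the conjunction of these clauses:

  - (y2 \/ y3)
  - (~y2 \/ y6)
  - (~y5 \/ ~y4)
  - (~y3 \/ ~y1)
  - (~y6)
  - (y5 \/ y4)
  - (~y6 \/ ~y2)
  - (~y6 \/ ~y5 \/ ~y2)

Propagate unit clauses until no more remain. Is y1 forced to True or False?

False

(~y6) is a unit clause: y6 = False.
From (y6 \/ ~y2) and y6 = False: y2 = False.
In (y2 \/ y3), y2 is now false; y3 must hold, so y3 = True.
(~y1 \/ ~y3): since y3 = True, the clause reduces to (~y1). y1 = False.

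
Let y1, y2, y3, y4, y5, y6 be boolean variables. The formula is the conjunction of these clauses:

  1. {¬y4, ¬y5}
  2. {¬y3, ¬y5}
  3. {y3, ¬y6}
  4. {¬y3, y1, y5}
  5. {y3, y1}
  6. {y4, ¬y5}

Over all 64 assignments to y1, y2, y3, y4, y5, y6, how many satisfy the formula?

12

Split on y3, then y5.
  y3=T, y5=T: a clause becomes empty — 0.
  y3=T, y5=F: forces y1=T; y2, y4, y6 free → 2^3 = 8.
  y3=F, y5=T: a clause becomes empty — 0.
  y3=F, y5=F: remaining (y1,y2,y4,y6) ∈ {(T,F,F,F); (T,F,T,F); (T,T,F,F); (T,T,T,F)} — 4.
Total: 0 + 8 + 0 + 4 = 12.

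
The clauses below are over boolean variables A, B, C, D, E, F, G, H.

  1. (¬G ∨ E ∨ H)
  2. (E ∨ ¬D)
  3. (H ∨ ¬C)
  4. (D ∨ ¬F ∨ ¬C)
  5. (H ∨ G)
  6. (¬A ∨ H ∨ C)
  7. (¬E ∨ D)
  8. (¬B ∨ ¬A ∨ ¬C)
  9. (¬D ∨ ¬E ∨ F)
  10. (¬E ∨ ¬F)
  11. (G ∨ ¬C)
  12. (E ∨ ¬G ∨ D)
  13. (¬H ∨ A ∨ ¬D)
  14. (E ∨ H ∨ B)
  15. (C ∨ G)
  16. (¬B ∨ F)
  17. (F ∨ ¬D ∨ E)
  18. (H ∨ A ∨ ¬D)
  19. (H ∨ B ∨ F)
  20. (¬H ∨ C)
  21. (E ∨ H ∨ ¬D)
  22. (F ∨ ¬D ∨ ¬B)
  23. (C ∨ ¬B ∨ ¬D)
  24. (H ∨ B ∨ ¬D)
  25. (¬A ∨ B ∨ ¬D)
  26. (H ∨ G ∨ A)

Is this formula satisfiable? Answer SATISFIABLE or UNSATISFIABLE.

UNSATISFIABLE

D = True:
  propagation gives E=True, F=True; an empty clause results — contradiction.
D = False:
  propagation gives E=False, G=False, H=True, C=False; an empty clause results — contradiction.
Every branch closes, so no satisfying assignment exists.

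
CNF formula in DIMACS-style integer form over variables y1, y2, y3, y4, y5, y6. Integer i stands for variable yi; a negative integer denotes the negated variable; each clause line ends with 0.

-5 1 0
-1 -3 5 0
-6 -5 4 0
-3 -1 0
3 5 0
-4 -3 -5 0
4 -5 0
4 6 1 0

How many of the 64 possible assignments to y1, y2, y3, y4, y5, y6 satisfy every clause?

Split on y5, then y1.
  y5=T, y1=T: remaining (y2,y3,y4,y6) ∈ {(F,F,T,F); (F,F,T,T); (T,F,T,F); (T,F,T,T)} — 4.
  y5=T, y1=F: a clause becomes empty — 0.
  y5=F, y1=T: a clause becomes empty — 0.
  y5=F, y1=F: y2 free; 3 ways for (y3,y4,y6) × 2^1 = 6.
Total: 4 + 0 + 0 + 6 = 10.

10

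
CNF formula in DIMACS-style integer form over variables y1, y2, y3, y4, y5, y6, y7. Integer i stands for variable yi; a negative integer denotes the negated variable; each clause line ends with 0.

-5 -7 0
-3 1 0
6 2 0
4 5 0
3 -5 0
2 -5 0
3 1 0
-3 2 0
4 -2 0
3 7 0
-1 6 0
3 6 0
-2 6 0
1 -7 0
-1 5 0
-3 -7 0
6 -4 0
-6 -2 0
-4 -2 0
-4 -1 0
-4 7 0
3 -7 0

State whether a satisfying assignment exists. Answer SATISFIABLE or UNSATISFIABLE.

UNSATISFIABLE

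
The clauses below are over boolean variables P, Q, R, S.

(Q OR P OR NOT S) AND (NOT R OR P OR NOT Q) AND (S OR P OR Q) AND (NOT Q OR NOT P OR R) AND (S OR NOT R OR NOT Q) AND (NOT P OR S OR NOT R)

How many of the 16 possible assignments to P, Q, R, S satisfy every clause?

6

Satisfying assignments:
  P=F Q=T R=F S=F
  P=F Q=T R=F S=T
  P=T Q=F R=F S=F
  P=T Q=F R=F S=T
  P=T Q=F R=T S=T
  P=T Q=T R=T S=T
Count: 6.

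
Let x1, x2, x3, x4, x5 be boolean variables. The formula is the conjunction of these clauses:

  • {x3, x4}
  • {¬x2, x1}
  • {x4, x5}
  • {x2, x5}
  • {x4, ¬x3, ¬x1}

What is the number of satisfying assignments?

9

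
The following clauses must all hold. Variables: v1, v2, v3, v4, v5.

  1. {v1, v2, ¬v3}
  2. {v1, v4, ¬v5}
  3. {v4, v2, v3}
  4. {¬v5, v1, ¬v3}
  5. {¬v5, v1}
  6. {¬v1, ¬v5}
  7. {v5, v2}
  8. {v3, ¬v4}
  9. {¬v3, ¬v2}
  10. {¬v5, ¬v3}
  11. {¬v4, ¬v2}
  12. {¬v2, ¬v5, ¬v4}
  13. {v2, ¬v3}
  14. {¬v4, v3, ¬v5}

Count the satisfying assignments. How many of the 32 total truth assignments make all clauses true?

The models are:
  v1=F v2=T v3=F v4=F v5=F
  v1=T v2=T v3=F v4=F v5=F
Count: 2.

2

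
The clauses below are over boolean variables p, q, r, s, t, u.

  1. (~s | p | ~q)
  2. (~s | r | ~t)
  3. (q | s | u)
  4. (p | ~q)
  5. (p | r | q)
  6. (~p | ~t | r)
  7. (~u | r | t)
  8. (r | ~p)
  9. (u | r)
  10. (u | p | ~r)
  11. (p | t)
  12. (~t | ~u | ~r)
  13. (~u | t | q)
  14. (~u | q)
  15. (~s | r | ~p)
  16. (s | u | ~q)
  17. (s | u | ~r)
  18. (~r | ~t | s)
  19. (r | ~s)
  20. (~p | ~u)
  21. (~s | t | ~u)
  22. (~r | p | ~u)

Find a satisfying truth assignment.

p=1, q=1, r=1, s=1, t=1, u=0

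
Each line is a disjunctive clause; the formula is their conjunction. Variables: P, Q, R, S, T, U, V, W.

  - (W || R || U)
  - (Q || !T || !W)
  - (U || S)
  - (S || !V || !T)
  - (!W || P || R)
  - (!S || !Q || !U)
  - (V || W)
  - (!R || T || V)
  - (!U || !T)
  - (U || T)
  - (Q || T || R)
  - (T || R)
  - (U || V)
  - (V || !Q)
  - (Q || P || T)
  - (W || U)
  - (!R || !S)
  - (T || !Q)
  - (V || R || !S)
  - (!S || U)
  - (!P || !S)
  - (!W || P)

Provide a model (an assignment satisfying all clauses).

P=T, Q=F, R=T, S=F, T=F, U=T, V=T, W=T

Set P = True and propagate.
  then S is forced to False.
  then U is forced to True.
  then T is forced to False.
  then R is forced to True.
  then V is forced to True.
  then Q is forced to False.
W is now unconstrained; take W = True.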